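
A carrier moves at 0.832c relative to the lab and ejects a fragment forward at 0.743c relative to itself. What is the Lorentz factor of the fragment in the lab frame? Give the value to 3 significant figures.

u_lab = (0.743 + 0.832)/(1 + 0.743×0.832) = 1.575/1.61818 = 0.973318
γ = 1/√(1 − 0.973318²) = 4.36

γ ≈ 4.36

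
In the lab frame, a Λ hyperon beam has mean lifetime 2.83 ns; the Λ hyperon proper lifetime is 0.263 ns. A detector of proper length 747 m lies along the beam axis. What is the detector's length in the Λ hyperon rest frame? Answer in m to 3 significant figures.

Time dilation ⇒ γ = Δt/τ₀ = 2.83/0.263 = 10.760
Length contraction: L = L₀/γ = 747/10.760 = 69.4 m

L ≈ 69.4 m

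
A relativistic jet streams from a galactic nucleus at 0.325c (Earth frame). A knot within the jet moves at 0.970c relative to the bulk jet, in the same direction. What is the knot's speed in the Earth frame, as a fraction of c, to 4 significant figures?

u ≈ 0.9846c

Relativistic velocity addition: u = (u' + v)/(1 + u'v/c²)
= (0.970 + 0.325)/(1 + 0.970×0.325) = 1.295/1.31525 = 0.9846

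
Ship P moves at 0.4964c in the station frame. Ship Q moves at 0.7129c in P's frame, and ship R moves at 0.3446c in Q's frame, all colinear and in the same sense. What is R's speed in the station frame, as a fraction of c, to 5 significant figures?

u ≈ 0.94648c

Compose boost 2: (0.7129 + 0.4964)/(1 + 0.7129×0.4964) = 1.2093/1.353884 = 0.8932083
Compose boost 3: (0.3446 + 0.8932083)/(1 + 0.3446×0.8932083) = 1.237808/1.307800 = 0.94648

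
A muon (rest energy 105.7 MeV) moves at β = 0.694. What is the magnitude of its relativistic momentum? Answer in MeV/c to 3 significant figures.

γ = 1/√(1 − 0.694²) = 1.3889
p = γβm₀c = 1.3889 × 0.694 × 105.7 MeV/c = 102 MeV/c

p ≈ 102 MeV/c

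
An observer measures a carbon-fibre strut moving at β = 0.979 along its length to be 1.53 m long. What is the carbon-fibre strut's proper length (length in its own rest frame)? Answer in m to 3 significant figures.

L₀ ≈ 7.51 m

γ = 1/√(1 − 0.979²) = 4.9053
L₀ = γL = 4.9053 × 1.53 = 7.51 m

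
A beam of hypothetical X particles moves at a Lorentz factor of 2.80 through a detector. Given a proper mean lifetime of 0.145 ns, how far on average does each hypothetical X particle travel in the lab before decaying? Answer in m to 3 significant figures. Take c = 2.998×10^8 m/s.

d ≈ 0.114 m

β = √(1 − 1/γ²) = √(1 − 1/2.80²) = 0.93405
Dilated lifetime: Δt = γτ₀ = 2.80 × 0.145 ns = 0.40600 ns
d = vΔt = 0.93405c × 0.40600 ns = 2.8003×10^8 m/s × 4.0600×10^-10 s = 0.114 m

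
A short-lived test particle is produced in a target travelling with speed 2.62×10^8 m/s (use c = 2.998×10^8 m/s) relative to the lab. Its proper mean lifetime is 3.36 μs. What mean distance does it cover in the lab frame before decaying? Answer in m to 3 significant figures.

β = v/c = 2.62×10^8 / 2.998×10^8 = 0.87392
γ = 1/√(1 − 0.87392²) = 2.0573
Dilated lifetime: Δt = γτ₀ = 2.0573 × 3.36 μs = 6.9125 μs
d = vΔt = 0.87392c × 6.9125 μs = 2.6200×10^8 m/s × 6.9125×10^-6 s = 1810 m

d ≈ 1810 m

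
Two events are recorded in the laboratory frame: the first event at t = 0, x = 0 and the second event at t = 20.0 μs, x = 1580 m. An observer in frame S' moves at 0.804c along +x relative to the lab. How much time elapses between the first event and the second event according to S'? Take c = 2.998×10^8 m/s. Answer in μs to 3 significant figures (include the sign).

Δt' ≈ 26.5 μs

γ = 1/√(1 − 0.804²) = 1.6817
Δt' = γ(Δt − vΔx/c²) = 1.6817 × (20.0 μs − 0.804×1580 m / (2.998×10^8 m/s))
= 1.6817 × (15.763 μs) = 26.5 μs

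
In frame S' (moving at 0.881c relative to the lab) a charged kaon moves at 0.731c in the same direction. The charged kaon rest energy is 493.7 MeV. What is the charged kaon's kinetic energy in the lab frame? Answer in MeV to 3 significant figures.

K ≈ 2020 MeV

u_lab = (0.731 + 0.881)/(1 + 0.731×0.881) = 0.980529
γ = 1/√(1 − 0.980529²) = 5.0923
K = (γ − 1)m₀c² = (5.0923 − 1) × 493.7 = 4.0923 × 493.7 = 2020 MeV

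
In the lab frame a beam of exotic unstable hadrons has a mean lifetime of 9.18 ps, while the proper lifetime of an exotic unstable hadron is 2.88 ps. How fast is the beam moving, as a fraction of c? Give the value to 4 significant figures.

γ = Δt/τ₀ = 9.18/2.88 = 3.18750
β = √(1 − 1/γ²) = √(1 − 1/3.18750²) = 0.9495

β ≈ 0.9495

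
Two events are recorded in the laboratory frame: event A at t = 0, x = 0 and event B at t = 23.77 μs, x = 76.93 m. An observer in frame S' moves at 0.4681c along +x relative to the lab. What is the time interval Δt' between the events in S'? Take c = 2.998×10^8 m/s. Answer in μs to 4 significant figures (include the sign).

Δt' ≈ 26.76 μs

γ = 1/√(1 − 0.4681²) = 1.13164
Δt' = γ(Δt − vΔx/c²) = 1.13164 × (23.77 μs − 0.4681×76.93 m / (2.998×10^8 m/s))
= 1.13164 × (23.6499 μs) = 26.76 μs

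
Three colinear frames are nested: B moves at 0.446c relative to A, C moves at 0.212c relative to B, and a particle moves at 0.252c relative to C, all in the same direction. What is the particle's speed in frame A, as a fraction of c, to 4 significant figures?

u ≈ 0.7409c

Compose boost 2: (0.212 + 0.446)/(1 + 0.212×0.446) = 0.6580/1.09455 = 0.601159
Compose boost 3: (0.252 + 0.601159)/(1 + 0.252×0.601159) = 0.853159/1.15149 = 0.7409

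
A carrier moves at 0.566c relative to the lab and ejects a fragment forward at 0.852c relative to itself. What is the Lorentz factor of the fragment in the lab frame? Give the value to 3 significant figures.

γ ≈ 3.43

u_lab = (0.852 + 0.566)/(1 + 0.852×0.566) = 1.418/1.48223 = 0.956665
γ = 1/√(1 − 0.956665²) = 3.43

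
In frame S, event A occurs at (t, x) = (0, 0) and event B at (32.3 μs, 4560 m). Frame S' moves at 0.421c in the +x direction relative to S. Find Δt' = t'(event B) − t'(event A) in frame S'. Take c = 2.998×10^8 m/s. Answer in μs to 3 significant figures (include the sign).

Δt' ≈ 28.5 μs

γ = 1/√(1 − 0.421²) = 1.1025
Δt' = γ(Δt − vΔx/c²) = 1.1025 × (32.3 μs − 0.421×4560 m / (2.998×10^8 m/s))
= 1.1025 × (25.897 μs) = 28.5 μs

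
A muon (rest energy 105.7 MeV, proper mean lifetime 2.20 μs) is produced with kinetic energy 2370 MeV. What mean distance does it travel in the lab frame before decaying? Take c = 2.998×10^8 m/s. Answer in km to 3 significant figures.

d ≈ 15.4 km

γ = 1 + K/(m₀c²) = 1 + 2370/105.7 = 23.422
β = √(1 − 1/γ²) = 0.99909
Dilated lifetime: γτ₀ = 23.422 × 2.20 μs = 51.528 μs
d = βc·γτ₀ = 0.99909 × (2.998×10^8 m/s) × 5.1528×10^-5 s = 15.4 km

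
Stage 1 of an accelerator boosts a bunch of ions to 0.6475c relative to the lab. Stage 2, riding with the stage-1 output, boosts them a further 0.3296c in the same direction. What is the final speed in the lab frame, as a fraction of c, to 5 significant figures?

Compose boost 2: (0.3296 + 0.6475)/(1 + 0.3296×0.6475) = 0.97710/1.213416 = 0.80525

u ≈ 0.80525c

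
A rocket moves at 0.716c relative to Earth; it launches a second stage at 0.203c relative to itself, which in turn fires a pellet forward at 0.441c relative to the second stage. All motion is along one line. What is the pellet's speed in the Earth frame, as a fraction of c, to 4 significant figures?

Compose boost 2: (0.203 + 0.716)/(1 + 0.203×0.716) = 0.9190/1.14535 = 0.802376
Compose boost 3: (0.441 + 0.802376)/(1 + 0.441×0.802376) = 1.24338/1.35385 = 0.9184

u ≈ 0.9184c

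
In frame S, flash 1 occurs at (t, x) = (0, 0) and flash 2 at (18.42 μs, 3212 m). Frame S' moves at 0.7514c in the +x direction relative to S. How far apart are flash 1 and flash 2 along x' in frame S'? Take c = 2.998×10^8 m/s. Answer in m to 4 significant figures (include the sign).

Δx' ≈ -1421 m

γ = 1/√(1 − 0.7514²) = 1.51550
Δx' = γ(Δx − vΔt) = 1.51550 × (3212 m − 0.7514×(2.998×10^8 m/s)×18.42×10^-6 s)
= 1.51550 × (-937.468 m) = -1421 m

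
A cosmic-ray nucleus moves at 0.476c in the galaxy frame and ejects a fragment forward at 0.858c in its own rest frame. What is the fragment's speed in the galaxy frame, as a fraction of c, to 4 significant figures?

Compose boost 2: (0.858 + 0.476)/(1 + 0.858×0.476) = 1.334/1.40841 = 0.9472

u ≈ 0.9472c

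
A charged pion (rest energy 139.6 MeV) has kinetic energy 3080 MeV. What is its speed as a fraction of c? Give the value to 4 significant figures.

β ≈ 0.9991

γ = 1 + K/(m₀c²) = 1 + 3080/139.6 = 23.0630
β = √(1 − 1/γ²) = 0.9991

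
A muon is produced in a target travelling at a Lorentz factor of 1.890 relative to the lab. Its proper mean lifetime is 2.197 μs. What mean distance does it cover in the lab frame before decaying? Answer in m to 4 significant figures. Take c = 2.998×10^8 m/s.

d ≈ 1056 m

β = √(1 − 1/γ²) = √(1 − 1/1.890²) = 0.848559
Dilated lifetime: Δt = γτ₀ = 1.890 × 2.197 μs = 4.15233 μs
d = vΔt = 0.848559c × 4.15233 μs = 2.54398×10^8 m/s × 4.15233×10^-6 s = 1056 m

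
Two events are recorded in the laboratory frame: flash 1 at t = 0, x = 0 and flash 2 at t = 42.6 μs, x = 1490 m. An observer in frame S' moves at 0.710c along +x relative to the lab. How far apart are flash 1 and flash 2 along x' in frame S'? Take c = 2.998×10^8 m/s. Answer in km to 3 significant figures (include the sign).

γ = 1/√(1 − 0.710²) = 1.4200
Δx' = γ(Δx − vΔt) = 1.4200 × (1490 m − 0.710×(2.998×10^8 m/s)×42.6×10^-6 s)
= 1.4200 × (-7577.8 m) = -10.8 km

Δx' ≈ -10.8 km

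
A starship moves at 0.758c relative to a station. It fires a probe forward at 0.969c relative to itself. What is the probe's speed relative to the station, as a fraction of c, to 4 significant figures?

Relativistic velocity addition: u = (u' + v)/(1 + u'v/c²)
= (0.969 + 0.758)/(1 + 0.969×0.758) = 1.727/1.73450 = 0.9957

u ≈ 0.9957c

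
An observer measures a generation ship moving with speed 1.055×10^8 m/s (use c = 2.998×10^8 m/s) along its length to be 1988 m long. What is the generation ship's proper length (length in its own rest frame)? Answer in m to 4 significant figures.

L₀ ≈ 2124 m

β = v/c = 1.055×10^8 / 2.998×10^8 = 0.351901
γ = 1/√(1 − 0.351901²) = 1.06833
L₀ = γL = 1.06833 × 1988 = 2124 m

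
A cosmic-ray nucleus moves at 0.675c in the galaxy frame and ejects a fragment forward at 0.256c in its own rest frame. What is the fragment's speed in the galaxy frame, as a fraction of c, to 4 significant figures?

u ≈ 0.7938c

Compose boost 2: (0.256 + 0.675)/(1 + 0.256×0.675) = 0.9310/1.17280 = 0.7938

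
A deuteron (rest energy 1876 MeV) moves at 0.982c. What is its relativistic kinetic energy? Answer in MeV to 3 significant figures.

K ≈ 8060 MeV

γ = 1/√(1 − 0.982²) = 5.2943
K = (γ − 1)m₀c² = (5.2943 − 1) × 1876 MeV = 4.2943 × 1876 MeV = 8060 MeV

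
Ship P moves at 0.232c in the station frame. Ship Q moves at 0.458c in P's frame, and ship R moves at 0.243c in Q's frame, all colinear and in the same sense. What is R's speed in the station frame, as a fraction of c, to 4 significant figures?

Compose boost 2: (0.458 + 0.232)/(1 + 0.458×0.232) = 0.6900/1.10626 = 0.623725
Compose boost 3: (0.243 + 0.623725)/(1 + 0.243×0.623725) = 0.866725/1.15157 = 0.7526

u ≈ 0.7526c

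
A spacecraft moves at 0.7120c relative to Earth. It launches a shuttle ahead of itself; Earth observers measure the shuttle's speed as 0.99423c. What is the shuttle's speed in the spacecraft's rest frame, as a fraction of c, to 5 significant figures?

Inverse velocity addition: u' = (u − v)/(1 − uv/c²)
= (0.99423 − 0.7120)/(1 − 0.99423×0.7120) = 0.28223/0.2921082 = 0.96618

u' ≈ 0.96618c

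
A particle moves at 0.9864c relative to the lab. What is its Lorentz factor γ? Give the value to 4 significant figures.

γ ≈ 6.084

γ = 1/√(1 − β²) = 1/√(1 − 0.9864²) = 1/√(0.0270150) = 6.084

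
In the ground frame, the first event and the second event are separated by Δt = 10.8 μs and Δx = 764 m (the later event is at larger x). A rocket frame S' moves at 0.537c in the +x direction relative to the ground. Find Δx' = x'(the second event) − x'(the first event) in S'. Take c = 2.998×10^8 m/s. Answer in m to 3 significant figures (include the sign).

γ = 1/√(1 − 0.537²) = 1.1854
Δx' = γ(Δx − vΔt) = 1.1854 × (764 m − 0.537×(2.998×10^8 m/s)×10.8×10^-6 s)
= 1.1854 × (-974.72 m) = -1160 m

Δx' ≈ -1160 m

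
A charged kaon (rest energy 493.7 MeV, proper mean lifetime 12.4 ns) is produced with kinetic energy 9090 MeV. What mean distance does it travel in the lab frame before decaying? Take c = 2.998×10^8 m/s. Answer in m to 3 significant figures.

d ≈ 72.1 m

γ = 1 + K/(m₀c²) = 1 + 9090/493.7 = 19.412
β = √(1 − 1/γ²) = 0.99867
Dilated lifetime: γτ₀ = 19.412 × 12.4 ns = 240.71 ns
d = βc·γτ₀ = 0.99867 × (2.998×10^8 m/s) × 2.4071×10^-7 s = 72.1 m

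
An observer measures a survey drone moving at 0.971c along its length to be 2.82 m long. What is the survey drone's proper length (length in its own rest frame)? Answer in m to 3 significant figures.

γ = 1/√(1 − 0.971²) = 4.1827
L₀ = γL = 4.1827 × 2.82 = 11.8 m

L₀ ≈ 11.8 m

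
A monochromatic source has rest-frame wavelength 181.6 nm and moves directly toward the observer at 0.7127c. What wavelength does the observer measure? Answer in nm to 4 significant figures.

Relativistic Doppler: λ_obs = λ_src √((1−β)/(1+β))
= 181.6 × √(0.287300/1.71270) = 181.6 × 0.409569 = 74.38 nm

λ_obs ≈ 74.38 nm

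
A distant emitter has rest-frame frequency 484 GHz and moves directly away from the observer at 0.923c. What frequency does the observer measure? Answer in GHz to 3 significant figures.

f_obs ≈ 96.9 GHz

Relativistic Doppler: f_obs = f_src √((1−β)/(1+β))
= 484 × √(0.077000/1.9230) = 484 × 0.20010 = 96.9 GHz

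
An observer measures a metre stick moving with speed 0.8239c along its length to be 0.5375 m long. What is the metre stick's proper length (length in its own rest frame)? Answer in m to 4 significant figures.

L₀ ≈ 0.9484 m

γ = 1/√(1 − 0.8239²) = 1.76449
L₀ = γL = 1.76449 × 0.5375 = 0.9484 m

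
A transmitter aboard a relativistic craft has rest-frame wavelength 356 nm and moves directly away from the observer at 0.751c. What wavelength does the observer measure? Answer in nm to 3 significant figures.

λ_obs ≈ 944 nm

Relativistic Doppler: λ_obs = λ_src √((1+β)/(1−β))
= 356 × √(1.7510/0.24900) = 356 × 2.6518 = 944 nm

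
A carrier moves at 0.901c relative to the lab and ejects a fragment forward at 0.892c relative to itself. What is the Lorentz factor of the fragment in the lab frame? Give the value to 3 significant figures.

u_lab = (0.892 + 0.901)/(1 + 0.892×0.901) = 1.793/1.80369 = 0.994072
γ = 1/√(1 − 0.994072²) = 9.20

γ ≈ 9.20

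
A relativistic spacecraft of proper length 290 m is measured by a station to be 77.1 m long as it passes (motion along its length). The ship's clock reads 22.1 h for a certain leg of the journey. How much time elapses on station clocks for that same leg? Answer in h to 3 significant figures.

Length contraction ⇒ γ = L₀/L = 290/77.1 = 3.7613
Time dilation: Δt = γτ₀ = 3.7613 × 22.1 h = 83.1 h

Δt ≈ 83.1 h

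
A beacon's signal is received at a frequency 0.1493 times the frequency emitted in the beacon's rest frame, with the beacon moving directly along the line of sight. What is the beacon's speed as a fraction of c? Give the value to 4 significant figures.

f_obs/f_src = √((1−β)/(1+β)) = 0.1493  ⇒  (1−β)/(1+β) = 0.0222905
β = |1 − D²|/(1 + D²) = |1 − 0.0222905|/(1 + 0.0222905) = 0.9564

β ≈ 0.9564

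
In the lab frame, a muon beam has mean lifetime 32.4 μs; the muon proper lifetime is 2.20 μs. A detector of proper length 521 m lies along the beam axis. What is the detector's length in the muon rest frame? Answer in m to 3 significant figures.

L ≈ 35.4 m

Time dilation ⇒ γ = Δt/τ₀ = 32.4/2.20 = 14.727
Length contraction: L = L₀/γ = 521/14.727 = 35.4 m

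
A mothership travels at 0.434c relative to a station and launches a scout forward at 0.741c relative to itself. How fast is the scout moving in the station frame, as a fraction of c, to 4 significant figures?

Compose boost 2: (0.741 + 0.434)/(1 + 0.741×0.434) = 1.175/1.32159 = 0.8891

u ≈ 0.8891c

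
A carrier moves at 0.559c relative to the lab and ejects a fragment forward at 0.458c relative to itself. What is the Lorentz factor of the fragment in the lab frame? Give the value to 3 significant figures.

u_lab = (0.458 + 0.559)/(1 + 0.458×0.559) = 1.017/1.25602 = 0.809699
γ = 1/√(1 − 0.809699²) = 1.70

γ ≈ 1.70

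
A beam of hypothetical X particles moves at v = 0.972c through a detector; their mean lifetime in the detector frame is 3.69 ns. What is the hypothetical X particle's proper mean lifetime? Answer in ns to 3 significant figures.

γ = 1/√(1 − 0.972²) = 4.2557
Proper time: τ₀ = Δt/γ = 3.69/4.2557 = 0.867 ns

τ₀ ≈ 0.867 ns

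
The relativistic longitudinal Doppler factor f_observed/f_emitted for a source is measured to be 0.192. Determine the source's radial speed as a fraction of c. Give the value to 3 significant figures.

f_obs/f_src = √((1−β)/(1+β)) = 0.192  ⇒  (1−β)/(1+β) = 0.036864
β = |1 − D²|/(1 + D²) = |1 − 0.036864|/(1 + 0.036864) = 0.929

β ≈ 0.929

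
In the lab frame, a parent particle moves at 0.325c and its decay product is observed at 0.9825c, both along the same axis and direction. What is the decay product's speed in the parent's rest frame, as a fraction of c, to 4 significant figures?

Inverse velocity addition: u' = (u − v)/(1 − uv/c²)
= (0.9825 − 0.325)/(1 − 0.9825×0.325) = 0.6575/0.680688 = 0.9659

u' ≈ 0.9659c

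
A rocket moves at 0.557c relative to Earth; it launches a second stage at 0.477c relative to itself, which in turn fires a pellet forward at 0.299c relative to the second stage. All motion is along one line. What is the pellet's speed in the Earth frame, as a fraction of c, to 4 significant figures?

u ≈ 0.8969c

Compose boost 2: (0.477 + 0.557)/(1 + 0.477×0.557) = 1.034/1.26569 = 0.816946
Compose boost 3: (0.299 + 0.816946)/(1 + 0.299×0.816946) = 1.11595/1.24427 = 0.8969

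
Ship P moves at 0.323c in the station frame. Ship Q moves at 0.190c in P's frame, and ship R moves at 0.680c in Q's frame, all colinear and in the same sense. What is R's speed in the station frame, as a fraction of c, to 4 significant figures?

u ≈ 0.8756c

Compose boost 2: (0.190 + 0.323)/(1 + 0.190×0.323) = 0.5130/1.06137 = 0.483338
Compose boost 3: (0.680 + 0.483338)/(1 + 0.680×0.483338) = 1.16334/1.32867 = 0.8756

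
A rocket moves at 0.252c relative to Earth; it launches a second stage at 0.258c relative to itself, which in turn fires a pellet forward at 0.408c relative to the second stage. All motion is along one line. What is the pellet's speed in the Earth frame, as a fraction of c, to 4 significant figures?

u ≈ 0.7419c

Compose boost 2: (0.258 + 0.252)/(1 + 0.258×0.252) = 0.5100/1.06502 = 0.478866
Compose boost 3: (0.408 + 0.478866)/(1 + 0.408×0.478866) = 0.886866/1.19538 = 0.7419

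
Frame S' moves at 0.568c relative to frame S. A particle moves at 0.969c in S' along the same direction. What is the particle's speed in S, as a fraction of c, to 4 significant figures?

Relativistic velocity addition: u = (u' + v)/(1 + u'v/c²)
= (0.969 + 0.568)/(1 + 0.969×0.568) = 1.537/1.55039 = 0.9914

u ≈ 0.9914c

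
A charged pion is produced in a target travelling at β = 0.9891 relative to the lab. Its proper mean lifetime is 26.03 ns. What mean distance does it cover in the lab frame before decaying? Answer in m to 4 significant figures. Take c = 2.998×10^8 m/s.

γ = 1/√(1 − 0.9891²) = 6.79139
Dilated lifetime: Δt = γτ₀ = 6.79139 × 26.03 ns = 176.780 ns
d = vΔt = 0.9891c × 176.780 ns = 2.96532×10^8 m/s × 1.76780×10^-7 s = 52.42 m

d ≈ 52.42 m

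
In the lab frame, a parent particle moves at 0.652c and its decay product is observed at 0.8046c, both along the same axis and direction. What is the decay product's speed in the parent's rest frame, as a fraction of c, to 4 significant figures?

Inverse velocity addition: u' = (u − v)/(1 − uv/c²)
= (0.8046 − 0.652)/(1 − 0.8046×0.652) = 0.1526/0.475401 = 0.3210

u' ≈ 0.3210c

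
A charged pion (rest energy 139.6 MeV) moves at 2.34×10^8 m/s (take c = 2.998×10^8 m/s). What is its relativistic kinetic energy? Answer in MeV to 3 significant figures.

K ≈ 83.7 MeV

β = v/c = 2.34×10^8 / 2.998×10^8 = 0.78052
γ = 1/√(1 − 0.78052²) = 1.5997
K = (γ − 1)m₀c² = (1.5997 − 1) × 139.6 MeV = 0.59967 × 139.6 MeV = 83.7 MeV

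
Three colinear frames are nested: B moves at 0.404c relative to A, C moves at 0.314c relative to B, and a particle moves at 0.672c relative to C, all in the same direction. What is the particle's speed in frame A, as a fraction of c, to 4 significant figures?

u ≈ 0.9167c

Compose boost 2: (0.314 + 0.404)/(1 + 0.314×0.404) = 0.7180/1.12686 = 0.637171
Compose boost 3: (0.672 + 0.637171)/(1 + 0.672×0.637171) = 1.30917/1.42818 = 0.9167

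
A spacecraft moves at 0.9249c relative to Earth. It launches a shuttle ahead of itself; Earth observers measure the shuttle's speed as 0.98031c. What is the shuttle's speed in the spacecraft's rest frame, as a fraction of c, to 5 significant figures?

u' ≈ 0.59382c

Inverse velocity addition: u' = (u − v)/(1 − uv/c²)
= (0.98031 − 0.9249)/(1 − 0.98031×0.9249) = 0.055410/0.09331128 = 0.59382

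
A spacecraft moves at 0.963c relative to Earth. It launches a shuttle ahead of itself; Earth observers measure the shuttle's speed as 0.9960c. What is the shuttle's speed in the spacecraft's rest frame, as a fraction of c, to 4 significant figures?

Inverse velocity addition: u' = (u − v)/(1 − uv/c²)
= (0.9960 − 0.963)/(1 − 0.9960×0.963) = 0.03300/0.0408520 = 0.8078

u' ≈ 0.8078c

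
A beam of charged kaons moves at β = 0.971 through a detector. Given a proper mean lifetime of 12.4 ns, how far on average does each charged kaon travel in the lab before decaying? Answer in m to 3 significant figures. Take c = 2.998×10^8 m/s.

γ = 1/√(1 − 0.971²) = 4.1827
Dilated lifetime: Δt = γτ₀ = 4.1827 × 12.4 ns = 51.866 ns
d = vΔt = 0.971c × 51.866 ns = 2.9111×10^8 m/s × 5.1866×10^-8 s = 15.1 m

d ≈ 15.1 m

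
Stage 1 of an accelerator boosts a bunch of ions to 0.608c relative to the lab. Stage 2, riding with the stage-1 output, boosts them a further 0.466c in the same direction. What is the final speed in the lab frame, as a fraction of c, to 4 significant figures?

Compose boost 2: (0.466 + 0.608)/(1 + 0.466×0.608) = 1.074/1.28333 = 0.8369

u ≈ 0.8369c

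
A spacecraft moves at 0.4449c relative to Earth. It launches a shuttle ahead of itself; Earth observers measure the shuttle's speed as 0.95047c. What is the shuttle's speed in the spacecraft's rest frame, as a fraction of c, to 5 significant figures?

Inverse velocity addition: u' = (u − v)/(1 − uv/c²)
= (0.95047 − 0.4449)/(1 − 0.95047×0.4449) = 0.50557/0.5771359 = 0.87600

u' ≈ 0.87600c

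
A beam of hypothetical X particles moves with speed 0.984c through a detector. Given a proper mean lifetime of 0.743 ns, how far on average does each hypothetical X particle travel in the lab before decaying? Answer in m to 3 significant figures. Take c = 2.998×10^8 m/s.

d ≈ 1.23 m

γ = 1/√(1 − 0.984²) = 5.6127
Dilated lifetime: Δt = γτ₀ = 5.6127 × 0.743 ns = 4.1702 ns
d = vΔt = 0.984c × 4.1702 ns = 2.9500×10^8 m/s × 4.1702×10^-9 s = 1.23 m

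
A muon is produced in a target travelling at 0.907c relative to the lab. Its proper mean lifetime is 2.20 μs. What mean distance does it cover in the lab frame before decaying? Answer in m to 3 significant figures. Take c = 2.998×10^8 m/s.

γ = 1/√(1 − 0.907²) = 2.3746
Dilated lifetime: Δt = γτ₀ = 2.3746 × 2.20 μs = 5.2240 μs
d = vΔt = 0.907c × 5.2240 μs = 2.7192×10^8 m/s × 5.2240×10^-6 s = 1420 m

d ≈ 1420 m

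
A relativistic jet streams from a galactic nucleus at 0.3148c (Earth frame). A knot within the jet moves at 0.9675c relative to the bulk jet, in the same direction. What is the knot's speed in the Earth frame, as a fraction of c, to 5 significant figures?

u ≈ 0.98293c

Relativistic velocity addition: u = (u' + v)/(1 + u'v/c²)
= (0.9675 + 0.3148)/(1 + 0.9675×0.3148) = 1.2823/1.304569 = 0.98293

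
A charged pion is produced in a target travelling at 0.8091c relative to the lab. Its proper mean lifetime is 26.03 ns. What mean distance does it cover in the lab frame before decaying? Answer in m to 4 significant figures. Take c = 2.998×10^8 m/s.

γ = 1/√(1 − 0.8091²) = 1.70163
Dilated lifetime: Δt = γτ₀ = 1.70163 × 26.03 ns = 44.2935 ns
d = vΔt = 0.8091c × 44.2935 ns = 2.42568×10^8 m/s × 4.42935×10^-8 s = 10.74 m

d ≈ 10.74 m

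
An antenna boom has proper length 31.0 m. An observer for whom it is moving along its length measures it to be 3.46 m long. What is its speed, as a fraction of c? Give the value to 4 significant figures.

γ = L₀/L = 31.0/3.46 = 8.95954
β = √(1 − 1/γ²) = 0.9938

β ≈ 0.9938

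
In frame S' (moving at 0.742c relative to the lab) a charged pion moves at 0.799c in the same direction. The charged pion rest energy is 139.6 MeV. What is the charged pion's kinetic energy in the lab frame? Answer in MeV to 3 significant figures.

K ≈ 412 MeV

u_lab = (0.799 + 0.742)/(1 + 0.799×0.742) = 0.967443
γ = 1/√(1 − 0.967443²) = 3.9512
K = (γ − 1)m₀c² = (3.9512 − 1) × 139.6 = 2.9512 × 139.6 = 412 MeV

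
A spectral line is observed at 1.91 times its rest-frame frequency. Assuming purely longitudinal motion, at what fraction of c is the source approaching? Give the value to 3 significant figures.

f_obs/f_src = √((1+β)/(1−β)) = 1.91  ⇒  (1+β)/(1−β) = 3.6481
β = |1 − D²|/(1 + D²) = |1 − 3.6481|/(1 + 3.6481) = 0.570

β ≈ 0.570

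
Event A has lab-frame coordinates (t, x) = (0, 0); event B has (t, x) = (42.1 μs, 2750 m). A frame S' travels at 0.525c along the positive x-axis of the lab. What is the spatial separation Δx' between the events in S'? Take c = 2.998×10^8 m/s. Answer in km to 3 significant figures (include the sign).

Δx' ≈ -4.55 km

γ = 1/√(1 − 0.525²) = 1.1749
Δx' = γ(Δx − vΔt) = 1.1749 × (2750 m − 0.525×(2.998×10^8 m/s)×42.1×10^-6 s)
= 1.1749 × (-3876.3 m) = -4.55 km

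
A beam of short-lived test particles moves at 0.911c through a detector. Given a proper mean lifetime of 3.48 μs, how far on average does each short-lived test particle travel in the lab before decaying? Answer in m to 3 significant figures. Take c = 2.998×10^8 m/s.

d ≈ 2300 m

γ = 1/√(1 − 0.911²) = 2.4248
Dilated lifetime: Δt = γτ₀ = 2.4248 × 3.48 μs = 8.4383 μs
d = vΔt = 0.911c × 8.4383 μs = 2.7312×10^8 m/s × 8.4383×10^-6 s = 2300 m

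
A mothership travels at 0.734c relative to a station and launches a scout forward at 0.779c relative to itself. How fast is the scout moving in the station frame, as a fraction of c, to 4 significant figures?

Compose boost 2: (0.779 + 0.734)/(1 + 0.779×0.734) = 1.513/1.57179 = 0.9626

u ≈ 0.9626c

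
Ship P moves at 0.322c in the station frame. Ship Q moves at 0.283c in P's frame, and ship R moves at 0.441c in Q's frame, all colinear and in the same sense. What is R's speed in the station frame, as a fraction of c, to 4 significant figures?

Compose boost 2: (0.283 + 0.322)/(1 + 0.283×0.322) = 0.6050/1.09113 = 0.554473
Compose boost 3: (0.441 + 0.554473)/(1 + 0.441×0.554473) = 0.995473/1.24452 = 0.7999

u ≈ 0.7999c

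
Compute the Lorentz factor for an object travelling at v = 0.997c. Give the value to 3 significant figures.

γ = 1/√(1 − β²) = 1/√(1 − 0.997²) = 1/√(0.0059910) = 12.9

γ ≈ 12.9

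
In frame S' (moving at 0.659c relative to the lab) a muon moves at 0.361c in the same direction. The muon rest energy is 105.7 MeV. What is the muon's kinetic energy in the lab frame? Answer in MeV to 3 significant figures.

K ≈ 80.8 MeV

u_lab = (0.361 + 0.659)/(1 + 0.361×0.659) = 0.823977
γ = 1/√(1 − 0.823977²) = 1.7648
K = (γ − 1)m₀c² = (1.7648 − 1) × 105.7 = 0.76484 × 105.7 = 80.8 MeV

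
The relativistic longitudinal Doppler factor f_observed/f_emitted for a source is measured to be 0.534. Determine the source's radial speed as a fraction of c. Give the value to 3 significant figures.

f_obs/f_src = √((1−β)/(1+β)) = 0.534  ⇒  (1−β)/(1+β) = 0.28516
β = |1 − D²|/(1 + D²) = |1 − 0.28516|/(1 + 0.28516) = 0.556

β ≈ 0.556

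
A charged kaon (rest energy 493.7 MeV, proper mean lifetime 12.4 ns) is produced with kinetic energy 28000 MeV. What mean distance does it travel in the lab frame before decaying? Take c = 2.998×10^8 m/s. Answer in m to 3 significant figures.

γ = 1 + K/(m₀c²) = 1 + 28000/493.7 = 57.715
β = √(1 − 1/γ²) = 0.99985
Dilated lifetime: γτ₀ = 57.715 × 12.4 ns = 715.66 ns
d = βc·γτ₀ = 0.99985 × (2.998×10^8 m/s) × 7.1566×10^-7 s = 215 m

d ≈ 215 m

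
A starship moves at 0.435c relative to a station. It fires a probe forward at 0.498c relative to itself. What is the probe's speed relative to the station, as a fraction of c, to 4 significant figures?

u ≈ 0.7669c

Relativistic velocity addition: u = (u' + v)/(1 + u'v/c²)
= (0.498 + 0.435)/(1 + 0.498×0.435) = 0.9330/1.21663 = 0.7669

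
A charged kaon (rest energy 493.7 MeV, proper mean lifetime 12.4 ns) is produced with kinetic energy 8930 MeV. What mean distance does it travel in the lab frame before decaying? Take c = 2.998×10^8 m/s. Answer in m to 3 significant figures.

d ≈ 70.9 m

γ = 1 + K/(m₀c²) = 1 + 8930/493.7 = 19.088
β = √(1 − 1/γ²) = 0.99863
Dilated lifetime: γτ₀ = 19.088 × 12.4 ns = 236.69 ns
d = βc·γτ₀ = 0.99863 × (2.998×10^8 m/s) × 2.3669×10^-7 s = 70.9 m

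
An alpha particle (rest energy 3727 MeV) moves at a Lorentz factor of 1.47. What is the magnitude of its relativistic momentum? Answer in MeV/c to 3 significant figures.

β = √(1 − 1/γ²) = √(1 − 1/1.47²) = 0.73296
p = γβm₀c = 1.47 × 0.73296 × 3727 MeV/c = 4020 MeV/c

p ≈ 4020 MeV/c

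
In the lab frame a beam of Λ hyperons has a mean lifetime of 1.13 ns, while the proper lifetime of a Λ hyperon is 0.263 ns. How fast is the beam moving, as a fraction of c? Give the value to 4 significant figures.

β ≈ 0.9725

γ = Δt/τ₀ = 1.13/0.263 = 4.29658
β = √(1 − 1/γ²) = √(1 − 1/4.29658²) = 0.9725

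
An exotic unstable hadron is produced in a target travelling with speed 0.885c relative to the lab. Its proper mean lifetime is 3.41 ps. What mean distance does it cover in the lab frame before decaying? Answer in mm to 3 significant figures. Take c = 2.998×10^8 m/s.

d ≈ 1.94 mm

γ = 1/√(1 − 0.885²) = 2.1478
Dilated lifetime: Δt = γτ₀ = 2.1478 × 3.41 ps = 7.3240 ps
d = vΔt = 0.885c × 7.3240 ps = 2.6532×10^8 m/s × 7.3240×10^-12 s = 1.94 mm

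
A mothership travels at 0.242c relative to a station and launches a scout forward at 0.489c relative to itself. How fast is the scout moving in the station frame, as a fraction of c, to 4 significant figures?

u ≈ 0.6536c

Compose boost 2: (0.489 + 0.242)/(1 + 0.489×0.242) = 0.7310/1.11834 = 0.6536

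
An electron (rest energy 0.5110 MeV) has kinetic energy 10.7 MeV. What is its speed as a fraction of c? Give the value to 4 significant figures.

β ≈ 0.9990

γ = 1 + K/(m₀c²) = 1 + 10.7/0.5110 = 21.9393
β = √(1 − 1/γ²) = 0.9990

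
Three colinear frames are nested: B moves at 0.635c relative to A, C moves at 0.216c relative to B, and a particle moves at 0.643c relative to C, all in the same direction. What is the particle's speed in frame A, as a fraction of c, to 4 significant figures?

u ≈ 0.9393c

Compose boost 2: (0.216 + 0.635)/(1 + 0.216×0.635) = 0.8510/1.13716 = 0.748356
Compose boost 3: (0.643 + 0.748356)/(1 + 0.643×0.748356) = 1.39136/1.48119 = 0.9393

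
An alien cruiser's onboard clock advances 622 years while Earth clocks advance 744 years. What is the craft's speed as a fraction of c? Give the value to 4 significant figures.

β ≈ 0.5487

γ = Δt/τ₀ = 744/622 = 1.19614
β = √(1 − 1/γ²) = √(1 − 1/1.19614²) = 0.5487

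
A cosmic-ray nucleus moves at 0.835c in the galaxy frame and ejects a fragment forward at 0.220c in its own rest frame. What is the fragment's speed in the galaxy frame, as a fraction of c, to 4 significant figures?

u ≈ 0.8913c

Compose boost 2: (0.220 + 0.835)/(1 + 0.220×0.835) = 1.055/1.18370 = 0.8913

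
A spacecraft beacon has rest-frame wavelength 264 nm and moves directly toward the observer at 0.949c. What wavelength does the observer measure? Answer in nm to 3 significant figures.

λ_obs ≈ 42.7 nm

Relativistic Doppler: λ_obs = λ_src √((1−β)/(1+β))
= 264 × √(0.051000/1.9490) = 264 × 0.16176 = 42.7 nm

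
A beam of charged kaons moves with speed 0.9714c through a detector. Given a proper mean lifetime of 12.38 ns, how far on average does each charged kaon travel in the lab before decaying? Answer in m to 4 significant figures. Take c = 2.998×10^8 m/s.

d ≈ 15.18 m

γ = 1/√(1 − 0.9714²) = 4.21143
Dilated lifetime: Δt = γτ₀ = 4.21143 × 12.38 ns = 52.1375 ns
d = vΔt = 0.9714c × 52.1375 ns = 2.91226×10^8 m/s × 5.21375×10^-8 s = 15.18 m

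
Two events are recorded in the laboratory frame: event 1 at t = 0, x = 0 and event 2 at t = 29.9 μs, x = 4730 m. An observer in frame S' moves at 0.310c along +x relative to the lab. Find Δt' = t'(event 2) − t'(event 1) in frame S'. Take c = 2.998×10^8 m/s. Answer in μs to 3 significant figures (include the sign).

Δt' ≈ 26.3 μs

γ = 1/√(1 − 0.310²) = 1.0518
Δt' = γ(Δt − vΔx/c²) = 1.0518 × (29.9 μs − 0.310×4730 m / (2.998×10^8 m/s))
= 1.0518 × (25.009 μs) = 26.3 μs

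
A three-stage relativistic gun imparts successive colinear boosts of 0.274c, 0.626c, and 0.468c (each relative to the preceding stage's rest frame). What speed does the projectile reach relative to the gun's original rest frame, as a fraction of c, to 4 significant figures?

u ≈ 0.9093c

Compose boost 2: (0.626 + 0.274)/(1 + 0.626×0.274) = 0.9000/1.17152 = 0.768230
Compose boost 3: (0.468 + 0.768230)/(1 + 0.468×0.768230) = 1.23623/1.35953 = 0.9093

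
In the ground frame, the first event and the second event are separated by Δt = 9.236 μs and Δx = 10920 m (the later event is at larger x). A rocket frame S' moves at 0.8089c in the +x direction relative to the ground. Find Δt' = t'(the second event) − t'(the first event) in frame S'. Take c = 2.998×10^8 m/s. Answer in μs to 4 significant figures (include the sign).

γ = 1/√(1 − 0.8089²) = 1.70084
Δt' = γ(Δt − vΔx/c²) = 1.70084 × (9.236 μs − 0.8089×10920 m / (2.998×10^8 m/s))
= 1.70084 × (-20.2276 μs) = -34.40 μs

Δt' ≈ -34.40 μs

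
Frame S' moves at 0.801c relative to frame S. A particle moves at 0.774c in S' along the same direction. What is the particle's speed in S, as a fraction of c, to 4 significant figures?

u ≈ 0.9722c

Relativistic velocity addition: u = (u' + v)/(1 + u'v/c²)
= (0.774 + 0.801)/(1 + 0.774×0.801) = 1.575/1.61997 = 0.9722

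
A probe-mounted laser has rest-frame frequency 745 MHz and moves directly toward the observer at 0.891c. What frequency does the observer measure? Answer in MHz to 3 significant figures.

Relativistic Doppler: f_obs = f_src √((1+β)/(1−β))
= 745 × √(1.8910/0.10900) = 745 × 4.1652 = 3100 MHz

f_obs ≈ 3100 MHz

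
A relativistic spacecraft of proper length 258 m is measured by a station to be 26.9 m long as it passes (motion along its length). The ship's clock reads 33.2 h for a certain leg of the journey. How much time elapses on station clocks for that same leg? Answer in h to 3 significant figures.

Length contraction ⇒ γ = L₀/L = 258/26.9 = 9.5911
Time dilation: Δt = γτ₀ = 9.5911 × 33.2 h = 318 h

Δt ≈ 318 h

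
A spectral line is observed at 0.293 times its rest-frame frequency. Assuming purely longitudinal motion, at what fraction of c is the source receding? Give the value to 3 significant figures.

f_obs/f_src = √((1−β)/(1+β)) = 0.293  ⇒  (1−β)/(1+β) = 0.085849
β = |1 − D²|/(1 + D²) = |1 − 0.085849|/(1 + 0.085849) = 0.842

β ≈ 0.842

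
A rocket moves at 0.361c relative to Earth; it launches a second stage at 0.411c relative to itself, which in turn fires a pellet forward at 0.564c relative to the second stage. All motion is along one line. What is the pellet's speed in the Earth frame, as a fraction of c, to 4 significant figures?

Compose boost 2: (0.411 + 0.361)/(1 + 0.411×0.361) = 0.7720/1.14837 = 0.672257
Compose boost 3: (0.564 + 0.672257)/(1 + 0.564×0.672257) = 1.23626/1.37915 = 0.8964

u ≈ 0.8964c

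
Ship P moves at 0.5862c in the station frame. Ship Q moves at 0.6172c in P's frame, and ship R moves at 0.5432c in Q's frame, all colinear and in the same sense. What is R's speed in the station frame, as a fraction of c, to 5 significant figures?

Compose boost 2: (0.6172 + 0.5862)/(1 + 0.6172×0.5862) = 1.2034/1.361803 = 0.8836816
Compose boost 3: (0.5432 + 0.8836816)/(1 + 0.5432×0.8836816) = 1.426882/1.480016 = 0.96410

u ≈ 0.96410c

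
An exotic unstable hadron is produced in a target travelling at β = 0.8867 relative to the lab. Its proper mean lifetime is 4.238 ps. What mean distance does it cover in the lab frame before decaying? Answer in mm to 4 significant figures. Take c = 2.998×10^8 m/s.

γ = 1/√(1 − 0.8867²) = 2.16289
Dilated lifetime: Δt = γτ₀ = 2.16289 × 4.238 ps = 9.16631 ps
d = vΔt = 0.8867c × 9.16631 ps = 2.65833×10^8 m/s × 9.16631×10^-12 s = 2.437 mm

d ≈ 2.437 mm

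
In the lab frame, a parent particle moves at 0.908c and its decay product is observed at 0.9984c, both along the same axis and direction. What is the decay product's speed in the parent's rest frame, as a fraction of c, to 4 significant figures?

Inverse velocity addition: u' = (u − v)/(1 − uv/c²)
= (0.9984 − 0.908)/(1 − 0.9984×0.908) = 0.09040/0.0934528 = 0.9673

u' ≈ 0.9673c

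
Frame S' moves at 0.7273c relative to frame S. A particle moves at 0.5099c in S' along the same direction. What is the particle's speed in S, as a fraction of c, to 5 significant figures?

u ≈ 0.90251c

Relativistic velocity addition: u = (u' + v)/(1 + u'v/c²)
= (0.5099 + 0.7273)/(1 + 0.5099×0.7273) = 1.2372/1.370850 = 0.90251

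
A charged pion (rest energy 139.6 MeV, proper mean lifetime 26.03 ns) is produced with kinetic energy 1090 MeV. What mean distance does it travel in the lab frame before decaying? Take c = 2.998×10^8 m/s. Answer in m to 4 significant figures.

γ = 1 + K/(m₀c²) = 1 + 1090/139.6 = 8.80802
β = √(1 − 1/γ²) = 0.993534
Dilated lifetime: γτ₀ = 8.80802 × 26.03 ns = 229.273 ns
d = βc·γτ₀ = 0.993534 × (2.998×10^8 m/s) × 2.29273×10^-7 s = 68.29 m

d ≈ 68.29 m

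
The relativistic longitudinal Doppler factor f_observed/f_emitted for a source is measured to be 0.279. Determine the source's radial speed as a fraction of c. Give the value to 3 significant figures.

β ≈ 0.856

f_obs/f_src = √((1−β)/(1+β)) = 0.279  ⇒  (1−β)/(1+β) = 0.077841
β = |1 − D²|/(1 + D²) = |1 − 0.077841|/(1 + 0.077841) = 0.856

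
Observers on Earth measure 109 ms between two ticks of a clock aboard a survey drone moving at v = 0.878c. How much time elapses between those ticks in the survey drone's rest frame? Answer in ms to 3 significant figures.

γ = 1/√(1 − 0.878²) = 2.0892
Proper time: τ₀ = Δt/γ = 109/2.0892 = 52.2 ms

τ₀ ≈ 52.2 ms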